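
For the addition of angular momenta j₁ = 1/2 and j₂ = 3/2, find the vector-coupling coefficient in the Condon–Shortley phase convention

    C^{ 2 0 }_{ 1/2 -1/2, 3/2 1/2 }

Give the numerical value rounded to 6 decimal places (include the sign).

+√(1/2) ≈ +0.707107

triangle: 0!*1!*3!/5! = 6/120
(j±m)!: 0!*1!*2!*1!*2!*2! = 8
prefactor² = (2J+1)*Δ*N² = 2
  k=0: +1/(0!*0!*1!*2!*0!*1!) = 1/2
Σ = 1/2  ⇒  CG² = 2*1/2² = 1/2
CG = +√(1/2) = +0.707107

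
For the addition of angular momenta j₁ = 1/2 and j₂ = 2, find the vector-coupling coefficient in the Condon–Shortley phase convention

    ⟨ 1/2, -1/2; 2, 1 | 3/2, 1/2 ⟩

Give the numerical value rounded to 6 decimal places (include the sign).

triangle: 1!*0!*3!/5! = 6/120
(j±m)!: 0!*1!*3!*1!*2!*1! = 12
prefactor² = (2J+1)*Δ*N² = 12/5
  k=1: −1/(1!*0!*0!*2!*0!*1!) = -1/2
Σ = -1/2  ⇒  CG² = 12/5*(-1/2)² = 3/5
CG = −√(3/5) = -0.774597

-0.774597  (= −√(3/5))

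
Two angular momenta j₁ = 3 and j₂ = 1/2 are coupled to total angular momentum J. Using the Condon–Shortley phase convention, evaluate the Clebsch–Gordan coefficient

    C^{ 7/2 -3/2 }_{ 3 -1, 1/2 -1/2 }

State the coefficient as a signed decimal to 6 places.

j₁+j₂−J=0  J+j₁−j₂=6  J−j₁+j₂=1  j₁+j₂+J+1=8
(j₁±m₁, j₂±m₂, J±M) = (2,4,0,1,2,5)
P² = 11520/7
sum k=0..0:
  [0] +1/48 = 1/48
S = 1/48
C² = P²·S² = 5/7 ; C = +0.845154

+√(5/7) = +0.845154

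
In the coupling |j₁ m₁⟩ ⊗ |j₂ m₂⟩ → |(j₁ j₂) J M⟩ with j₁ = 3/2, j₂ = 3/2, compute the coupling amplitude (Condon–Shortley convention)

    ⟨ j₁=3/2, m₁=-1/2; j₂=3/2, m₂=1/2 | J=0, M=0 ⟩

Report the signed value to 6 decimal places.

+0.500000  (= +√(1/4))

triangle: 3!×0!×0!/4! = 6/24
(j±m)!: 1!×2!×2!×1!×0!×0! = 4
prefactor² = (2J+1)×Δ×N² = 1
  k=2: +1/(2!×1!×0!×0!×0!×0!) = 1/2
Σ = 1/2  ⇒  CG² = 1×1/2² = 1/4
CG = +√(1/4) = +0.500000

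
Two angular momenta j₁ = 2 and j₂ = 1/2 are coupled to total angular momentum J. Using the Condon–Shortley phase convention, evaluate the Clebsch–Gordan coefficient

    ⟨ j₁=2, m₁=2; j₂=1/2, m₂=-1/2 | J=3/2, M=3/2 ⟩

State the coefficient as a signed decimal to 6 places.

+0.894427  (= +√(4/5))

√[4·1!3!0!/5! · 4!0!0!1!3!0!] = √(144/5)
  +(−1)^0/∏(0,1,0,0,3,0)! = 1/6  (running 1/6)
⟨..|..⟩ = √(144/5)·(1/6) = +0.894427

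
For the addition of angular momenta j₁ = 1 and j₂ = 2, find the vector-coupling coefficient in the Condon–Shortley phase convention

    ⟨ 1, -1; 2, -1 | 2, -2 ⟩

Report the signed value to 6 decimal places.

j₁+j₂−J=1  J+j₁−j₂=1  J−j₁+j₂=3  j₁+j₂+J+1=6
(j₁±m₁, j₂±m₂, J±M) = (0,2,1,3,0,4)
P² = 12
sum k=1..1:
  [1] −1/6 = -1/6
S = -1/6
C² = P²·S² = 1/3 ; C = -0.577350

−√(1/3) = -0.577350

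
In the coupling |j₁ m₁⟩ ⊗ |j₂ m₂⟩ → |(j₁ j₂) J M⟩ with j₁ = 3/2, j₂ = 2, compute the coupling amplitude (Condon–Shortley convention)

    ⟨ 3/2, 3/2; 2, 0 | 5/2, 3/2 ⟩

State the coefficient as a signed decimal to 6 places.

+0.717137  (= +√(18/35))

√[6·1!2!3!/7! · 3!0!2!2!4!1!] = √(288/35)
  +(−1)^0/∏(0,1,0,2,2,1)! = 1/4  (running 1/4)
⟨..|..⟩ = √(288/35)·(1/4) = +0.717137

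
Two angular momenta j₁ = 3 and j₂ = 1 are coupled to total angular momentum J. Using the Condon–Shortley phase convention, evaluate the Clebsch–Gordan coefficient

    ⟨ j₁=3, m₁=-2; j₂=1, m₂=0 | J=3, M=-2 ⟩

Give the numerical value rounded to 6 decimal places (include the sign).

√[7·1!5!1!/8! · 1!5!1!1!1!5!] = √(300)
  +(−1)^0/∏(0,1,5,1,0,0)! = 1/120  (running 1/120)
  +(−1)^1/∏(1,0,4,0,1,1)! = -1/24  (running -1/30)
⟨..|..⟩ = √(300)·(-1/30) = -0.577350

-0.577350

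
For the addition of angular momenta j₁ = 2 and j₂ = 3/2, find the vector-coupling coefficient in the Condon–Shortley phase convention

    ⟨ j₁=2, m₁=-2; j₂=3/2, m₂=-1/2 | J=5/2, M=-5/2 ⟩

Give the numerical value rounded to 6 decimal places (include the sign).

triangle: 1!·3!·2!/7! = 12/5040
(j±m)!: 0!·4!·1!·2!·0!·5! = 5760
prefactor² = (2J+1)·Δ·N² = 576/7
  k=1: −1/(1!·0!·3!·0!·0!·2!) = -1/12
Σ = -1/12  ⇒  CG² = 576/7·(-1/12)² = 4/7
CG = −√(4/7) = -0.755929

-0.755929  (= −√(4/7))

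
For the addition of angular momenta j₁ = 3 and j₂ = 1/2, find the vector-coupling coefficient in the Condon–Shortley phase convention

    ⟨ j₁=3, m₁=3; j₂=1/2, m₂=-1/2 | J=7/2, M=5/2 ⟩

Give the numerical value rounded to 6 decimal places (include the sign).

+√(1/7) = +0.377964

triangle: 0!*6!*1!/8! = 720/40320
(j±m)!: 6!*0!*0!*1!*6!*1! = 518400
prefactor² = (2J+1)*Δ*N² = 518400/7
  k=0: +1/(0!*0!*0!*0!*6!*1!) = 1/720
Σ = 1/720  ⇒  CG² = 518400/7*1/720² = 1/7
CG = +√(1/7) = +0.377964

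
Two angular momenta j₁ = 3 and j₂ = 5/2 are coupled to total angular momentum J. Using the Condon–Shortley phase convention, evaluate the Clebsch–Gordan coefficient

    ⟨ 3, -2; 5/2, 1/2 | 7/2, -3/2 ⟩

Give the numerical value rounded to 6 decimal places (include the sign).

+0.308607  (= +√(2/21))

triangle: 2!×4!×3!/10! = 288/3628800
(j±m)!: 1!×5!×3!×2!×2!×5! = 345600
prefactor² = (2J+1)×Δ×N² = 1536/7
  k=1: −1/(1!×1!×4!×2!×0!×1!) = -1/48
  k=2: +1/(2!×0!×3!×1!×1!×2!) = 1/24
Σ = 1/48  ⇒  CG² = 1536/7×1/48² = 2/21
CG = +√(2/21) = +0.308607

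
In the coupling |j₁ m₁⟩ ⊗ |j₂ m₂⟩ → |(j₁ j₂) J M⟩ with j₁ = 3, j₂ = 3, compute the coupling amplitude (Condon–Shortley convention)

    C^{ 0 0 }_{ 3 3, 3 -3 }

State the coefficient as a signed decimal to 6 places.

+0.377964  (= +√(1/7))

j₁+j₂−J=6  J+j₁−j₂=0  J−j₁+j₂=0  j₁+j₂+J+1=7
(j₁±m₁, j₂±m₂, J±M) = (6,0,0,6,0,0)
P² = 518400/7
sum k=0..0:
  [0] +1/720 = 1/720
S = 1/720
C² = P²·S² = 1/7 ; C = +0.377964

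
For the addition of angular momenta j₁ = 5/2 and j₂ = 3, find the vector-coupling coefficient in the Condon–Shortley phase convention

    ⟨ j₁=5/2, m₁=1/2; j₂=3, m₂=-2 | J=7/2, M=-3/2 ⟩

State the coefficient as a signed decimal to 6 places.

√[8·2!3!4!/10! · 3!2!1!5!2!5!] = √(1536/7)
  +(−1)^0/∏(0,2,2,1,1,3)! = 1/24  (running 1/24)
  +(−1)^1/∏(1,1,1,0,2,4)! = -1/48  (running 1/48)
⟨..|..⟩ = √(1536/7)·(1/48) = +0.308607

+0.308607  (= +√(2/21))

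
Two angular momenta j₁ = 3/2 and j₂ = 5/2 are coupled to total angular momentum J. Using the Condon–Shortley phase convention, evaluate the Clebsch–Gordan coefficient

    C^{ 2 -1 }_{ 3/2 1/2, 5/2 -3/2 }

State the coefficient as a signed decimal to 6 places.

+0.154303

j₁+j₂−J=2  J+j₁−j₂=1  J−j₁+j₂=3  j₁+j₂+J+1=7
(j₁±m₁, j₂±m₂, J±M) = (2,1,1,4,1,3)
P² = 24/7
sum k=0..1:
  [0] +1/4 = 1/4
  [1] −1/6 = -1/6
S = 1/12
C² = P²·S² = 1/42 ; C = +0.154303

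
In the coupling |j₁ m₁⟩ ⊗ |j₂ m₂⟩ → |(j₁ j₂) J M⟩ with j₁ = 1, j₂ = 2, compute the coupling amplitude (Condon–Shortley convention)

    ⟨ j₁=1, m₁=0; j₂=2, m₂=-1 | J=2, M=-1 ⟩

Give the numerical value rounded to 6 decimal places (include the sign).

j₁+j₂−J=1  J+j₁−j₂=1  J−j₁+j₂=3  j₁+j₂+J+1=6
(j₁±m₁, j₂±m₂, J±M) = (1,1,1,3,1,3)
P² = 3/2
sum k=0..1:
  [0] +1/2 = 1/2
  [1] −1/6 = -1/6
S = 1/3
C² = P²·S² = 1/6 ; C = +0.408248

+√(1/6) ≈ +0.408248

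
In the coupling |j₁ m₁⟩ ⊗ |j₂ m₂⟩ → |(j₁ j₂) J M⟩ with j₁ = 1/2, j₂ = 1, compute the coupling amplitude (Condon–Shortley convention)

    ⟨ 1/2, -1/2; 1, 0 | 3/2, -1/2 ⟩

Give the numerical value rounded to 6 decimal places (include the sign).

+√(2/3) = +0.816497

j₁+j₂−J=0  J+j₁−j₂=1  J−j₁+j₂=2  j₁+j₂+J+1=4
(j₁±m₁, j₂±m₂, J±M) = (0,1,1,1,1,2)
P² = 2/3
sum k=0..0:
  [0] +1/1 = 1
S = 1
C² = P²·S² = 2/3 ; C = +0.816497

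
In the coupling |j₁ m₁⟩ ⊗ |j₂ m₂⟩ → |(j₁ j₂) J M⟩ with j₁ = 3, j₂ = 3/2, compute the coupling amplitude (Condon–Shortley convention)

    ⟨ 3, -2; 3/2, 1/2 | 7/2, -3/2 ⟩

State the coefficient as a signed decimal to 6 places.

-0.654654

j₁+j₂−J=1  J+j₁−j₂=5  J−j₁+j₂=2  j₁+j₂+J+1=9
(j₁±m₁, j₂±m₂, J±M) = (1,5,2,1,2,5)
P² = 6400/21
sum k=0..1:
  [0] +1/240 = 1/240
  [1] −1/24 = -1/24
S = -3/80
C² = P²·S² = 3/7 ; C = -0.654654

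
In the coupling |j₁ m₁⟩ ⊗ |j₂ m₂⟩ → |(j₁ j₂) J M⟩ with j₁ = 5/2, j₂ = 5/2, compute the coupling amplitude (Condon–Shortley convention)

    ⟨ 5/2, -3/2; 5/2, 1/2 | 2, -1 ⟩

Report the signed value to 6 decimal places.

triangle: 3!×2!×2!/8! = 24/40320
(j±m)!: 1!×4!×3!×2!×1!×3! = 1728
prefactor² = (2J+1)×Δ×N² = 36/7
  k=2: +1/(2!×1!×2!×1!×0!×1!) = 1/4
  k=3: −1/(3!×0!×1!×0!×1!×2!) = -1/12
Σ = 1/6  ⇒  CG² = 36/7×1/6² = 1/7
CG = +√(1/7) = +0.377964

+√(1/7) ≈ +0.377964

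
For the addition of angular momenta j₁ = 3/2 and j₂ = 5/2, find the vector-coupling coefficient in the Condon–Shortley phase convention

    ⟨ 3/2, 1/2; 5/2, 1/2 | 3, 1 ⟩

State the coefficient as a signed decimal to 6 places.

triangle: 1!×2!×4!/8! = 48/40320
(j±m)!: 2!×1!×3!×2!×4!×2! = 1152
prefactor² = (2J+1)×Δ×N² = 48/5
  k=0: +1/(0!×1!×1!×3!×1!×1!) = 1/6
  k=1: −1/(1!×0!×0!×2!×2!×2!) = -1/8
Σ = 1/24  ⇒  CG² = 48/5×1/24² = 1/60
CG = +√(1/60) = +0.129099

+√(1/60) = +0.129099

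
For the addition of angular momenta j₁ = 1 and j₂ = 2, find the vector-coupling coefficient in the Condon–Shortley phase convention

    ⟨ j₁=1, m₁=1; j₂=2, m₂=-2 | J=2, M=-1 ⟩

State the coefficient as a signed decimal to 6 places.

+√(1/3) = +0.577350

√[5·1!1!3!/6! · 2!0!0!4!1!3!] = √(12)
  +(−1)^0/∏(0,1,0,0,1,3)! = 1/6  (running 1/6)
⟨..|..⟩ = √(12)·(1/6) = +0.577350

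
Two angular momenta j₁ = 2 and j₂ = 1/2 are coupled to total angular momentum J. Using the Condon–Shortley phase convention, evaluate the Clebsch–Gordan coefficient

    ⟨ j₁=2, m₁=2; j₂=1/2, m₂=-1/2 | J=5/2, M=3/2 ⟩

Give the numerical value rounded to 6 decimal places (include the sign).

+0.447214

j₁+j₂−J=0  J+j₁−j₂=4  J−j₁+j₂=1  j₁+j₂+J+1=6
(j₁±m₁, j₂±m₂, J±M) = (4,0,0,1,4,1)
P² = 576/5
sum k=0..0:
  [0] +1/24 = 1/24
S = 1/24
C² = P²·S² = 1/5 ; C = +0.447214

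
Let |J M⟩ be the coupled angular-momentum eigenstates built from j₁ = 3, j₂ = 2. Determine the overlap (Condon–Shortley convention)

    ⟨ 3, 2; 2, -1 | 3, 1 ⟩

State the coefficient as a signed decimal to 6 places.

triangle: 2!*4!*2!/9! = 96/362880
(j±m)!: 5!*1!*1!*3!*4!*2! = 34560
prefactor² = (2J+1)*Δ*N² = 64
  k=0: +1/(0!*2!*1!*1!*3!*1!) = 1/12
  k=1: −1/(1!*1!*0!*0!*4!*2!) = -1/48
Σ = 1/16  ⇒  CG² = 64*1/16² = 1/4
CG = +√(1/4) = +0.500000

+0.500000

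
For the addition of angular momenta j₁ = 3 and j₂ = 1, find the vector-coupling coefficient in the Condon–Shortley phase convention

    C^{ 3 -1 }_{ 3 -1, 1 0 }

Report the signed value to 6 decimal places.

−√(1/12) ≈ -0.288675

√[7·1!5!1!/8! · 2!4!1!1!2!4!] = √(48)
  +(−1)^0/∏(0,1,4,1,1,0)! = 1/24  (running 1/24)
  +(−1)^1/∏(1,0,3,0,2,1)! = -1/12  (running -1/24)
⟨..|..⟩ = √(48)·(-1/24) = -0.288675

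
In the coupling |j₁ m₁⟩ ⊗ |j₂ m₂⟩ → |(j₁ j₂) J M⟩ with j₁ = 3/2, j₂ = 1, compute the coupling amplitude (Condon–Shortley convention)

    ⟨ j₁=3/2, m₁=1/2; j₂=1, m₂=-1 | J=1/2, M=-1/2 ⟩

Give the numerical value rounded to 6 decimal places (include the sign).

j₁+j₂−J=2  J+j₁−j₂=1  J−j₁+j₂=0  j₁+j₂+J+1=4
(j₁±m₁, j₂±m₂, J±M) = (2,1,0,2,0,1)
P² = 2/3
sum k=0..0:
  [0] +1/2 = 1/2
S = 1/2
C² = P²·S² = 1/6 ; C = +0.408248

+0.408248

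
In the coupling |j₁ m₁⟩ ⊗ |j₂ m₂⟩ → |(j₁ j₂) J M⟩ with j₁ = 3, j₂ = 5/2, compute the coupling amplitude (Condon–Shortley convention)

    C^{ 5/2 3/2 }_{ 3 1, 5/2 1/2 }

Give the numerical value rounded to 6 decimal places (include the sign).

√[6·3!3!2!/9! · 4!2!3!2!4!1!] = √(576/35)
  +(−1)^1/∏(1,2,1,2,2,0)! = -1/8  (running -1/8)
  +(−1)^2/∏(2,1,0,1,3,1)! = 1/12  (running -1/24)
⟨..|..⟩ = √(576/35)·(-1/24) = -0.169031

−√(1/35) = -0.169031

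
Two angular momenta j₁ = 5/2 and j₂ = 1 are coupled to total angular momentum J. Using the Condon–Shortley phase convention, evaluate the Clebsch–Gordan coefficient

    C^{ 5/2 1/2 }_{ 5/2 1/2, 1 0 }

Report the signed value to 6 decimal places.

+0.169031  (= +√(1/35))

j₁+j₂−J=1  J+j₁−j₂=4  J−j₁+j₂=1  j₁+j₂+J+1=7
(j₁±m₁, j₂±m₂, J±M) = (3,2,1,1,3,2)
P² = 144/35
sum k=0..1:
  [0] +1/4 = 1/4
  [1] −1/6 = -1/6
S = 1/12
C² = P²·S² = 1/35 ; C = +0.169031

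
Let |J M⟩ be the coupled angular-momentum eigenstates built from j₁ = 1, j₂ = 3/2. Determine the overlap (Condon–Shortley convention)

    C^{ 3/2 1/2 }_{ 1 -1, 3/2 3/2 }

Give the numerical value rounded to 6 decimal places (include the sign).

-0.632456

triangle: 1!*1!*2!/5! = 2/120
(j±m)!: 0!*2!*3!*0!*2!*1! = 24
prefactor² = (2J+1)*Δ*N² = 8/5
  k=1: −1/(1!*0!*1!*2!*0!*0!) = -1/2
Σ = -1/2  ⇒  CG² = 8/5*(-1/2)² = 2/5
CG = −√(2/5) = -0.632456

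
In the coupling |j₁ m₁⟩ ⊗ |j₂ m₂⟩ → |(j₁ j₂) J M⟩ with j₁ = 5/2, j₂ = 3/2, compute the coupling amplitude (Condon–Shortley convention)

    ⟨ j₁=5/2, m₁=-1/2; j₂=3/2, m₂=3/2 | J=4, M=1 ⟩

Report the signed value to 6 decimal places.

j₁+j₂−J=0  J+j₁−j₂=5  J−j₁+j₂=3  j₁+j₂+J+1=9
(j₁±m₁, j₂±m₂, J±M) = (2,3,3,0,5,3)
P² = 6480/7
sum k=0..0:
  [0] +1/72 = 1/72
S = 1/72
C² = P²·S² = 5/28 ; C = +0.422577

+0.422577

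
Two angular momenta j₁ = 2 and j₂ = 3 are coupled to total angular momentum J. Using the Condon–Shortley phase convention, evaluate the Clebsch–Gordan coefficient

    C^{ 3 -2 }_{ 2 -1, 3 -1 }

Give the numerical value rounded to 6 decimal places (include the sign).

triangle: 2!*2!*4!/9! = 96/362880
(j±m)!: 1!*3!*2!*4!*1!*5! = 34560
prefactor² = (2J+1)*Δ*N² = 64
  k=1: −1/(1!*1!*2!*1!*0!*3!) = -1/12
  k=2: +1/(2!*0!*1!*0!*1!*4!) = 1/48
Σ = -1/16  ⇒  CG² = 64*(-1/16)² = 1/4
CG = −√(1/4) = -0.500000

-0.500000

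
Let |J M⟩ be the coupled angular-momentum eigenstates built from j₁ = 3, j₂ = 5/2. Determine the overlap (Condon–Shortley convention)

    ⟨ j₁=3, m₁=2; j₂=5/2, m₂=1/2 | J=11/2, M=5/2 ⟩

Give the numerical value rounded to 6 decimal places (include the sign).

j₁+j₂−J=0  J+j₁−j₂=6  J−j₁+j₂=5  j₁+j₂+J+1=12
(j₁±m₁, j₂±m₂, J±M) = (5,1,3,2,8,3)
P² = 8294400/11
sum k=0..0:
  [0] +1/1440 = 1/1440
S = 1/1440
C² = P²·S² = 4/11 ; C = +0.603023

+0.603023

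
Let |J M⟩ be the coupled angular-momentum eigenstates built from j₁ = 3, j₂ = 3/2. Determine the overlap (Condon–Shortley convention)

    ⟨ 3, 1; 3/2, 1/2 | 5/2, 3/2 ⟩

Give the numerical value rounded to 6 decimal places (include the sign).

-0.591608  (= −√(7/20))

√[6·2!4!1!/8! · 4!2!2!1!4!1!] = √(576/35)
  +(−1)^1/∏(1,1,1,1,3,0)! = -1/6  (running -1/6)
  +(−1)^2/∏(2,0,0,0,4,1)! = 1/48  (running -7/48)
⟨..|..⟩ = √(576/35)·(-7/48) = -0.591608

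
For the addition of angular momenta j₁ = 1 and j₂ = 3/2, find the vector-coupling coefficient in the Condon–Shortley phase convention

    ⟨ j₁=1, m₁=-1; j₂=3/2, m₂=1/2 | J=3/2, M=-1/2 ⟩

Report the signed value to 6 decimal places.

√[4·1!1!2!/5! · 0!2!2!1!1!2!] = √(8/15)
  +(−1)^1/∏(1,0,1,1,0,1)! = -1  (running -1)
⟨..|..⟩ = √(8/15)·(-1) = -0.730297

-0.730297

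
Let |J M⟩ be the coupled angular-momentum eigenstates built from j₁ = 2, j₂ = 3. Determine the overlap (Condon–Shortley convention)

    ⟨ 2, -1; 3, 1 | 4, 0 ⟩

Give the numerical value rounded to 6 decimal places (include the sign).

j₁+j₂−J=1  J+j₁−j₂=3  J−j₁+j₂=5  j₁+j₂+J+1=10
(j₁±m₁, j₂±m₂, J±M) = (1,3,4,2,4,4)
P² = 10368/35
sum k=0..1:
  [0] +1/144 = 1/144
  [1] −1/24 = -1/24
S = -5/144
C² = P²·S² = 5/14 ; C = -0.597614

−√(5/14) = -0.597614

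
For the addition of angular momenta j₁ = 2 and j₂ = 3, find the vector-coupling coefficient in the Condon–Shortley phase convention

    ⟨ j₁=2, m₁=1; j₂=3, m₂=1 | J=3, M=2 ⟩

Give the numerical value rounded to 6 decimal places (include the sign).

-0.500000  (= −√(1/4))

triangle: 2!*2!*4!/9! = 96/362880
(j±m)!: 3!*1!*4!*2!*5!*1! = 34560
prefactor² = (2J+1)*Δ*N² = 64
  k=0: +1/(0!*2!*1!*4!*1!*0!) = 1/48
  k=1: −1/(1!*1!*0!*3!*2!*1!) = -1/12
Σ = -1/16  ⇒  CG² = 64*(-1/16)² = 1/4
CG = −√(1/4) = -0.500000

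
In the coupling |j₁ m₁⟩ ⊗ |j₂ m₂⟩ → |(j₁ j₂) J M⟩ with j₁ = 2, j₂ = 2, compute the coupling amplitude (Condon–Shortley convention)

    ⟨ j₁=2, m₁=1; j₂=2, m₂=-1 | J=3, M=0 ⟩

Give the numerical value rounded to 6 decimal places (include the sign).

j₁+j₂−J=1  J+j₁−j₂=3  J−j₁+j₂=3  j₁+j₂+J+1=8
(j₁±m₁, j₂±m₂, J±M) = (3,1,1,3,3,3)
P² = 81/10
sum k=0..1:
  [0] +1/4 = 1/4
  [1] −1/36 = -1/36
S = 2/9
C² = P²·S² = 2/5 ; C = +0.632456

+√(2/5) ≈ +0.632456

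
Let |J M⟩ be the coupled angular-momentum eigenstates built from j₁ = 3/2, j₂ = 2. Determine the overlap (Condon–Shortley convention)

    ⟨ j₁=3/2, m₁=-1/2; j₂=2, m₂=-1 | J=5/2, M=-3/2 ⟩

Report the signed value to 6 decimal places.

triangle: 1!·2!·3!/7! = 12/5040
(j±m)!: 1!·2!·1!·3!·1!·4! = 288
prefactor² = (2J+1)·Δ·N² = 144/35
  k=0: +1/(0!·1!·2!·1!·0!·2!) = 1/4
  k=1: −1/(1!·0!·1!·0!·1!·3!) = -1/6
Σ = 1/12  ⇒  CG² = 144/35·1/12² = 1/35
CG = +√(1/35) = +0.169031

+√(1/35) = +0.169031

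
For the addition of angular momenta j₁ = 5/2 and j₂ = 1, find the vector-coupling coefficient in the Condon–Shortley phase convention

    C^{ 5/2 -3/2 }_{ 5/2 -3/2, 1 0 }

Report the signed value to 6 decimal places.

j₁+j₂−J=1  J+j₁−j₂=4  J−j₁+j₂=1  j₁+j₂+J+1=7
(j₁±m₁, j₂±m₂, J±M) = (1,4,1,1,1,4)
P² = 576/35
sum k=0..1:
  [0] +1/24 = 1/24
  [1] −1/6 = -1/6
S = -1/8
C² = P²·S² = 9/35 ; C = -0.507093

−√(9/35) = -0.507093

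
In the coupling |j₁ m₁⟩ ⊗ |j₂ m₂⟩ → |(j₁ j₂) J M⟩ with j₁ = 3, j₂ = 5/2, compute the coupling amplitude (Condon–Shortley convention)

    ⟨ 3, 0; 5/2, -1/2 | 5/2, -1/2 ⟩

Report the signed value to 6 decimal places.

√[6·3!3!2!/9! · 3!3!2!3!2!3!] = √(216/35)
  +(−1)^0/∏(0,3,3,2,0,0)! = 1/72  (running 1/72)
  +(−1)^1/∏(1,2,2,1,1,1)! = -1/4  (running -17/72)
  +(−1)^2/∏(2,1,1,0,2,2)! = 1/8  (running -1/9)
⟨..|..⟩ = √(216/35)·(-1/9) = -0.276026

-0.276026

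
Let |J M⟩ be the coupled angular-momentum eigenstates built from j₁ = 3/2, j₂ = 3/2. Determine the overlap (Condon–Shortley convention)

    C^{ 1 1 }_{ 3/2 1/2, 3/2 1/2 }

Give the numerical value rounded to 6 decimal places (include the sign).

j₁+j₂−J=2  J+j₁−j₂=1  J−j₁+j₂=1  j₁+j₂+J+1=5
(j₁±m₁, j₂±m₂, J±M) = (2,1,2,1,2,0)
P² = 2/5
sum k=1..1:
  [1] −1/1 = -1
S = -1
C² = P²·S² = 2/5 ; C = -0.632456

−√(2/5) = -0.632456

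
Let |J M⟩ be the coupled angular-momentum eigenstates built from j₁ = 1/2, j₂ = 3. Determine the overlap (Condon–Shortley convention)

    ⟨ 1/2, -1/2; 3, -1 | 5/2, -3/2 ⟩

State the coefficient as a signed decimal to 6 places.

−√(2/7) = -0.534522

triangle: 1!·0!·5!/7! = 120/5040
(j±m)!: 0!·1!·2!·4!·1!·4! = 1152
prefactor² = (2J+1)·Δ·N² = 1152/7
  k=1: −1/(1!·0!·0!·1!·0!·4!) = -1/24
Σ = -1/24  ⇒  CG² = 1152/7·(-1/24)² = 2/7
CG = −√(2/7) = -0.534522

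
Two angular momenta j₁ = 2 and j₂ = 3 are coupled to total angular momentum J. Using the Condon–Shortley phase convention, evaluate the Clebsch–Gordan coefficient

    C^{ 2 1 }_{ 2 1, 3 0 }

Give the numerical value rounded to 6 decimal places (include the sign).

-0.534522  (= −√(2/7))

√[5·3!1!3!/8! · 3!1!3!3!3!1!] = √(81/14)
  +(−1)^0/∏(0,3,1,3,0,0)! = 1/36  (running 1/36)
  +(−1)^1/∏(1,2,0,2,1,1)! = -1/4  (running -2/9)
⟨..|..⟩ = √(81/14)·(-2/9) = -0.534522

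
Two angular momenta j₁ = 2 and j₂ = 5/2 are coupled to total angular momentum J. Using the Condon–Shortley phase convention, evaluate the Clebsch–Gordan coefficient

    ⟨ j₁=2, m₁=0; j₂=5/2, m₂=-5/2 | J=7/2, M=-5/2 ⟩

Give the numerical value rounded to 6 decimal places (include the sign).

+0.690066

triangle: 1!*3!*4!/9! = 144/362880
(j±m)!: 2!*2!*0!*5!*1!*6! = 345600
prefactor² = (2J+1)*Δ*N² = 7680/7
  k=0: +1/(0!*1!*2!*0!*1!*4!) = 1/48
Σ = 1/48  ⇒  CG² = 7680/7*1/48² = 10/21
CG = +√(10/21) = +0.690066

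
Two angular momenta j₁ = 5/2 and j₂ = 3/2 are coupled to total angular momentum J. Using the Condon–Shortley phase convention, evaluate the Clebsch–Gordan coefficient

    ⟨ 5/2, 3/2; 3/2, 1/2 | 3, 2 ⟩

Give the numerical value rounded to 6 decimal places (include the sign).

j₁+j₂−J=1  J+j₁−j₂=4  J−j₁+j₂=2  j₁+j₂+J+1=8
(j₁±m₁, j₂±m₂, J±M) = (4,1,2,1,5,1)
P² = 48
sum k=0..1:
  [0] +1/12 = 1/12
  [1] −1/24 = -1/24
S = 1/24
C² = P²·S² = 1/12 ; C = +0.288675

+0.288675  (= +√(1/12))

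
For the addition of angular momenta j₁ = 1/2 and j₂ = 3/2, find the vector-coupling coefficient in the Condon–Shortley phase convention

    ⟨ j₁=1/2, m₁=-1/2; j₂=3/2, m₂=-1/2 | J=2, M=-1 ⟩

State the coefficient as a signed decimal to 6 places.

+√(3/4) = +0.866025

triangle: 0!·1!·3!/5! = 6/120
(j±m)!: 0!·1!·1!·2!·1!·3! = 12
prefactor² = (2J+1)·Δ·N² = 3
  k=0: +1/(0!·0!·1!·1!·0!·2!) = 1/2
Σ = 1/2  ⇒  CG² = 3·1/2² = 3/4
CG = +√(3/4) = +0.866025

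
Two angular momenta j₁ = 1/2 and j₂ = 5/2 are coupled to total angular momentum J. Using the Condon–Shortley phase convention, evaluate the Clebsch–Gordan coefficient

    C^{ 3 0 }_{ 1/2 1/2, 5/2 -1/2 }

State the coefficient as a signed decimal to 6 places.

+√(1/2) ≈ +0.707107

triangle: 0!×1!×5!/7! = 120/5040
(j±m)!: 1!×0!×2!×3!×3!×3! = 432
prefactor² = (2J+1)×Δ×N² = 72
  k=0: +1/(0!×0!×0!×2!×1!×3!) = 1/12
Σ = 1/12  ⇒  CG² = 72×1/12² = 1/2
CG = +√(1/2) = +0.707107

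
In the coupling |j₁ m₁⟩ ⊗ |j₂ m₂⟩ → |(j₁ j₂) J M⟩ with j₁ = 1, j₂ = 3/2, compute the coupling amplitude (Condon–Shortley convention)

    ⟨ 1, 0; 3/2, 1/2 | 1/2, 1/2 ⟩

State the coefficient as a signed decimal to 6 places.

−√(1/3) ≈ -0.577350

triangle: 2!*0!*1!/4! = 2/24
(j±m)!: 1!*1!*2!*1!*1!*0! = 2
prefactor² = (2J+1)*Δ*N² = 1/3
  k=1: −1/(1!*1!*0!*1!*0!*0!) = -1
Σ = -1  ⇒  CG² = 1/3*(-1)² = 1/3
CG = −√(1/3) = -0.577350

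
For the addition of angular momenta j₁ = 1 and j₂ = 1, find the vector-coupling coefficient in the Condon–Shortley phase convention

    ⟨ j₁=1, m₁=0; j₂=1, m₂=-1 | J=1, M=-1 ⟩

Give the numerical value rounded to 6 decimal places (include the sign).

+0.707107  (= +√(1/2))

j₁+j₂−J=1  J+j₁−j₂=1  J−j₁+j₂=1  j₁+j₂+J+1=4
(j₁±m₁, j₂±m₂, J±M) = (1,1,0,2,0,2)
P² = 1/2
sum k=0..0:
  [0] +1/1 = 1
S = 1
C² = P²·S² = 1/2 ; C = +0.707107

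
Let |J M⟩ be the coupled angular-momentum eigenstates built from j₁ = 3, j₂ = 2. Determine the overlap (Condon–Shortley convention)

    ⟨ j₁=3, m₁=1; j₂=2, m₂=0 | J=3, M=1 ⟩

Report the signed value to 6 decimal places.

√[7·2!4!2!/9! · 4!2!2!2!4!2!] = √(256/15)
  +(−1)^0/∏(0,2,2,2,2,0)! = 1/16  (running 1/16)
  +(−1)^1/∏(1,1,1,1,3,1)! = -1/6  (running -5/48)
  +(−1)^2/∏(2,0,0,0,4,2)! = 1/96  (running -3/32)
⟨..|..⟩ = √(256/15)·(-3/32) = -0.387298

−√(3/20) = -0.387298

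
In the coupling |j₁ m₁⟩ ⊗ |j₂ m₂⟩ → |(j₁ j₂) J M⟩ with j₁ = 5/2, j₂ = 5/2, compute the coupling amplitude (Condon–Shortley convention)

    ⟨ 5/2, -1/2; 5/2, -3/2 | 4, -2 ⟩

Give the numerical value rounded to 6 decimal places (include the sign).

j₁+j₂−J=1  J+j₁−j₂=4  J−j₁+j₂=4  j₁+j₂+J+1=10
(j₁±m₁, j₂±m₂, J±M) = (2,3,1,4,2,6)
P² = 20736/35
sum k=0..1:
  [0] +1/36 = 1/36
  [1] −1/96 = -1/96
S = 5/288
C² = P²·S² = 5/28 ; C = +0.422577

+0.422577  (= +√(5/28))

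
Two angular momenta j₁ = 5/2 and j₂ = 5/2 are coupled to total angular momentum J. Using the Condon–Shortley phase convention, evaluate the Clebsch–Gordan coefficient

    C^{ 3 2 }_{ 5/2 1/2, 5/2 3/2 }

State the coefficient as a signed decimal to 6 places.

−√(1/12) ≈ -0.288675

j₁+j₂−J=2  J+j₁−j₂=3  J−j₁+j₂=3  j₁+j₂+J+1=9
(j₁±m₁, j₂±m₂, J±M) = (3,2,4,1,5,1)
P² = 48
sum k=1..2:
  [1] −1/12 = -1/12
  [2] +1/24 = 1/24
S = -1/24
C² = P²·S² = 1/12 ; C = -0.288675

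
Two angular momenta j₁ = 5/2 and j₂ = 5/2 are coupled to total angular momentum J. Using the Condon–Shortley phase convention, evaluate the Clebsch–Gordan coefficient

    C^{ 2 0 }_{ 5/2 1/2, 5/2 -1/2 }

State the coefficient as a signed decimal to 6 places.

−√(4/21) ≈ -0.436436

√[5·3!2!2!/8! · 3!2!2!3!2!2!] = √(12/7)
  +(−1)^0/∏(0,3,2,2,0,0)! = 1/24  (running 1/24)
  +(−1)^1/∏(1,2,1,1,1,1)! = -1/2  (running -11/24)
  +(−1)^2/∏(2,1,0,0,2,2)! = 1/8  (running -1/3)
⟨..|..⟩ = √(12/7)·(-1/3) = -0.436436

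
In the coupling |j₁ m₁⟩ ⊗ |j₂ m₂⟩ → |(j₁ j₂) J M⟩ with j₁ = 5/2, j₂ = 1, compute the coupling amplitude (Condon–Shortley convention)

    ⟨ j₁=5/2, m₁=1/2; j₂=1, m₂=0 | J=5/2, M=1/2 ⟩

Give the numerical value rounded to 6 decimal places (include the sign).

+√(1/35) = +0.169031

j₁+j₂−J=1  J+j₁−j₂=4  J−j₁+j₂=1  j₁+j₂+J+1=7
(j₁±m₁, j₂±m₂, J±M) = (3,2,1,1,3,2)
P² = 144/35
sum k=0..1:
  [0] +1/4 = 1/4
  [1] −1/6 = -1/6
S = 1/12
C² = P²·S² = 1/35 ; C = +0.169031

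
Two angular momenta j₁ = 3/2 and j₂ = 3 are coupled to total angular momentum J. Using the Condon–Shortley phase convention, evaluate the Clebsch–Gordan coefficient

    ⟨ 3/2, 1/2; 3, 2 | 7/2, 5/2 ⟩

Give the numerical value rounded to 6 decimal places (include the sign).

-0.377964  (= −√(1/7))

triangle: 1!·2!·5!/9! = 240/362880
(j±m)!: 2!·1!·5!·1!·6!·1! = 172800
prefactor² = (2J+1)·Δ·N² = 6400/7
  k=0: +1/(0!·1!·1!·5!·1!·0!) = 1/120
  k=1: −1/(1!·0!·0!·4!·2!·1!) = -1/48
Σ = -1/80  ⇒  CG² = 6400/7·(-1/80)² = 1/7
CG = −√(1/7) = -0.377964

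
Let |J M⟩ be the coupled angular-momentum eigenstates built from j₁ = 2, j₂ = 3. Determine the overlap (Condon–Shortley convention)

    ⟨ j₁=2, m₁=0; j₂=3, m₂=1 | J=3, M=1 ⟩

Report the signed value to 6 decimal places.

-0.387298  (= −√(3/20))

triangle: 2!·2!·4!/9! = 96/362880
(j±m)!: 2!·2!·4!·2!·4!·2! = 9216
prefactor² = (2J+1)·Δ·N² = 256/15
  k=0: +1/(0!·2!·2!·4!·0!·0!) = 1/96
  k=1: −1/(1!·1!·1!·3!·1!·1!) = -1/6
  k=2: +1/(2!·0!·0!·2!·2!·2!) = 1/16
Σ = -3/32  ⇒  CG² = 256/15·(-3/32)² = 3/20
CG = −√(3/20) = -0.387298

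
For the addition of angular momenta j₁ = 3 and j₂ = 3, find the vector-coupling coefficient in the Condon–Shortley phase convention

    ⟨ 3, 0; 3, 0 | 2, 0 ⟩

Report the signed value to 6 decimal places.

triangle: 4!×2!×2!/9! = 96/362880
(j±m)!: 3!×3!×3!×3!×2!×2! = 5184
prefactor² = (2J+1)×Δ×N² = 48/7
  k=1: −1/(1!×3!×2!×2!×0!×0!) = -1/24
  k=2: +1/(2!×2!×1!×1!×1!×1!) = 1/4
  k=3: −1/(3!×1!×0!×0!×2!×2!) = -1/24
Σ = 1/6  ⇒  CG² = 48/7×1/6² = 4/21
CG = +√(4/21) = +0.436436

+0.436436  (= +√(4/21))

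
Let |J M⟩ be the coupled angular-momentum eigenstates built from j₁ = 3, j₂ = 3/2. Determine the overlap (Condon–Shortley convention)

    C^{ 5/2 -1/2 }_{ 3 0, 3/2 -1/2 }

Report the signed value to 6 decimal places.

j₁+j₂−J=2  J+j₁−j₂=4  J−j₁+j₂=1  j₁+j₂+J+1=8
(j₁±m₁, j₂±m₂, J±M) = (3,3,1,2,2,3)
P² = 216/35
sum k=0..1:
  [0] +1/12 = 1/12
  [1] −1/4 = -1/4
S = -1/6
C² = P²·S² = 6/35 ; C = -0.414039

-0.414039  (= −√(6/35))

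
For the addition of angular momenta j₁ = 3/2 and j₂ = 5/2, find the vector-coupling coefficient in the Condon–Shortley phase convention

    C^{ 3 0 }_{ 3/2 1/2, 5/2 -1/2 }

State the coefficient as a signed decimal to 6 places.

√[7·1!2!4!/8! · 2!1!2!3!3!3!] = √(36/5)
  +(−1)^0/∏(0,1,1,2,1,2)! = 1/4  (running 1/4)
  +(−1)^1/∏(1,0,0,1,2,3)! = -1/12  (running 1/6)
⟨..|..⟩ = √(36/5)·(1/6) = +0.447214

+0.447214  (= +√(1/5))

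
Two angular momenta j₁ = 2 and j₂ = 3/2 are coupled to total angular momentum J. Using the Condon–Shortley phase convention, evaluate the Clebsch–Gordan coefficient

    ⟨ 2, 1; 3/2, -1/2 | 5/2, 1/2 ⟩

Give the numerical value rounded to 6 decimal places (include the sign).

+√(5/14) = +0.597614

√[6·1!3!2!/7! · 3!1!1!2!3!2!] = √(72/35)
  +(−1)^0/∏(0,1,1,1,2,1)! = 1/2  (running 1/2)
  +(−1)^1/∏(1,0,0,0,3,2)! = -1/12  (running 5/12)
⟨..|..⟩ = √(72/35)·(5/12) = +0.597614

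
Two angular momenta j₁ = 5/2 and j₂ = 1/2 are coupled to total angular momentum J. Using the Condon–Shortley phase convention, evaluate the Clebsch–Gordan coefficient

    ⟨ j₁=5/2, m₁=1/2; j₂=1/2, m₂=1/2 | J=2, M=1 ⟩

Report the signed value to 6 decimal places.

√[5·1!4!0!/6! · 3!2!1!0!3!1!] = √(12)
  +(−1)^1/∏(1,0,1,0,3,0)! = -1/6  (running -1/6)
⟨..|..⟩ = √(12)·(-1/6) = -0.577350

−√(1/3) = -0.577350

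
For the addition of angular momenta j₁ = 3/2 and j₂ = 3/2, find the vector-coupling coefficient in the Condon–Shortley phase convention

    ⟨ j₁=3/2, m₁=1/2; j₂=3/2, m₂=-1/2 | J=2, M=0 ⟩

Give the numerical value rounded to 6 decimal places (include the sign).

triangle: 1!*2!*2!/6! = 4/720
(j±m)!: 2!*1!*1!*2!*2!*2! = 16
prefactor² = (2J+1)*Δ*N² = 4/9
  k=0: +1/(0!*1!*1!*1!*1!*1!) = 1
  k=1: −1/(1!*0!*0!*0!*2!*2!) = -1/4
Σ = 3/4  ⇒  CG² = 4/9*3/4² = 1/4
CG = +√(1/4) = +0.500000

+0.500000  (= +√(1/4))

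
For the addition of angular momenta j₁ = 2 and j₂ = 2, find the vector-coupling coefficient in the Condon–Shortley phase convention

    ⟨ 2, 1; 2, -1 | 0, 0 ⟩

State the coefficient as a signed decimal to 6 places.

√[1·4!0!0!/5! · 3!1!1!3!0!0!] = √(36/5)
  +(−1)^1/∏(1,3,0,0,0,0)! = -1/6  (running -1/6)
⟨..|..⟩ = √(36/5)·(-1/6) = -0.447214

-0.447214  (= −√(1/5))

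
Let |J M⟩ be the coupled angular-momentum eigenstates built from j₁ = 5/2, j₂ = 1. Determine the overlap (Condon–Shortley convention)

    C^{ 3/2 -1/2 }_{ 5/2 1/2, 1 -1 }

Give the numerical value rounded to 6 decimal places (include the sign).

j₁+j₂−J=2  J+j₁−j₂=3  J−j₁+j₂=0  j₁+j₂+J+1=6
(j₁±m₁, j₂±m₂, J±M) = (3,2,0,2,1,2)
P² = 16/5
sum k=0..0:
  [0] +1/4 = 1/4
S = 1/4
C² = P²·S² = 1/5 ; C = +0.447214

+√(1/5) ≈ +0.447214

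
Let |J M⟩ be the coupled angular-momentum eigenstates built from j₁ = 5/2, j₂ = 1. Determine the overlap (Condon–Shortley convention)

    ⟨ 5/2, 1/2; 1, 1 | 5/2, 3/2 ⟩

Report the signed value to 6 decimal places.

triangle: 1!·4!·1!/7! = 24/5040
(j±m)!: 3!·2!·2!·0!·4!·1! = 576
prefactor² = (2J+1)·Δ·N² = 576/35
  k=1: −1/(1!·0!·1!·1!·3!·0!) = -1/6
Σ = -1/6  ⇒  CG² = 576/35·(-1/6)² = 16/35
CG = −√(16/35) = -0.676123

−√(16/35) ≈ -0.676123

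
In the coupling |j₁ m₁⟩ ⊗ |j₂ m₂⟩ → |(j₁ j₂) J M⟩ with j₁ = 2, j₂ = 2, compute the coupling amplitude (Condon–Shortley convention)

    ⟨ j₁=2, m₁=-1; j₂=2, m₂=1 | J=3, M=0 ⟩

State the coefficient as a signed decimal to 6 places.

-0.632456  (= −√(2/5))

√[7·1!3!3!/8! · 1!3!3!1!3!3!] = √(81/10)
  +(−1)^0/∏(0,1,3,3,0,0)! = 1/36  (running 1/36)
  +(−1)^1/∏(1,0,2,2,1,1)! = -1/4  (running -2/9)
⟨..|..⟩ = √(81/10)·(-2/9) = -0.632456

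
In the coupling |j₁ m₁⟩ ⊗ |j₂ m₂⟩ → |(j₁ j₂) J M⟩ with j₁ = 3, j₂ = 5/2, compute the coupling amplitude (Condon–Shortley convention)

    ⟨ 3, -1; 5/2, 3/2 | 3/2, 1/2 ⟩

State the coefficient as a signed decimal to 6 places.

-0.483046

j₁+j₂−J=4  J+j₁−j₂=2  J−j₁+j₂=1  j₁+j₂+J+1=8
(j₁±m₁, j₂±m₂, J±M) = (2,4,4,1,2,1)
P² = 384/35
sum k=3..4:
  [3] −1/6 = -1/6
  [4] +1/48 = 1/48
S = -7/48
C² = P²·S² = 7/30 ; C = -0.483046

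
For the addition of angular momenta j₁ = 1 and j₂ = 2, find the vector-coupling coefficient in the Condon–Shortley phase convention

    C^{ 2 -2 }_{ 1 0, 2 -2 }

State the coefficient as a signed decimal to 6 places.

+√(2/3) ≈ +0.816497

j₁+j₂−J=1  J+j₁−j₂=1  J−j₁+j₂=3  j₁+j₂+J+1=6
(j₁±m₁, j₂±m₂, J±M) = (1,1,0,4,0,4)
P² = 24
sum k=0..0:
  [0] +1/6 = 1/6
S = 1/6
C² = P²·S² = 2/3 ; C = +0.816497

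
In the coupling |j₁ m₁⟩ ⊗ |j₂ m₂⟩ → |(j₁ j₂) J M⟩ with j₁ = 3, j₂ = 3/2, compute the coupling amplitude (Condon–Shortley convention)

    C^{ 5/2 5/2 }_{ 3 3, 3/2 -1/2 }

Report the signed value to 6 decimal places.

+√(15/28) ≈ +0.731925

triangle: 2!×4!×1!/8! = 48/40320
(j±m)!: 6!×0!×1!×2!×5!×0! = 172800
prefactor² = (2J+1)×Δ×N² = 8640/7
  k=0: +1/(0!×2!×0!×1!×4!×0!) = 1/48
Σ = 1/48  ⇒  CG² = 8640/7×1/48² = 15/28
CG = +√(15/28) = +0.731925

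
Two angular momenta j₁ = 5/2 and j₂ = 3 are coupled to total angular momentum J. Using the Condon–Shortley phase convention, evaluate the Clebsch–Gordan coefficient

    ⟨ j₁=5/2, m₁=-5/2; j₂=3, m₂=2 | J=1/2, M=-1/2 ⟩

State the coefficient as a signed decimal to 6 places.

triangle: 5!×0!×1!/7! = 120/5040
(j±m)!: 0!×5!×5!×1!×0!×1! = 14400
prefactor² = (2J+1)×Δ×N² = 4800/7
  k=5: −1/(5!×0!×0!×0!×0!×1!) = -1/120
Σ = -1/120  ⇒  CG² = 4800/7×(-1/120)² = 1/21
CG = −√(1/21) = -0.218218

-0.218218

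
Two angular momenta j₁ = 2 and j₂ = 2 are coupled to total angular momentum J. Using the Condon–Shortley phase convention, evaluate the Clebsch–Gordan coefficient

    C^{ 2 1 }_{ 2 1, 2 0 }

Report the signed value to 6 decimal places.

j₁+j₂−J=2  J+j₁−j₂=2  J−j₁+j₂=2  j₁+j₂+J+1=7
(j₁±m₁, j₂±m₂, J±M) = (3,1,2,2,3,1)
P² = 8/7
sum k=0..1:
  [0] +1/4 = 1/4
  [1] −1/2 = -1/2
S = -1/4
C² = P²·S² = 1/14 ; C = -0.267261

-0.267261  (= −√(1/14))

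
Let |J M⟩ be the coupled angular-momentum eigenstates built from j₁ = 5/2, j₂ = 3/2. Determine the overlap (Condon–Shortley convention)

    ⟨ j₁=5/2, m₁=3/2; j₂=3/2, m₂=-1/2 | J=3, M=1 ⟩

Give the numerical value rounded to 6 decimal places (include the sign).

j₁+j₂−J=1  J+j₁−j₂=4  J−j₁+j₂=2  j₁+j₂+J+1=8
(j₁±m₁, j₂±m₂, J±M) = (4,1,1,2,4,2)
P² = 96/5
sum k=0..1:
  [0] +1/6 = 1/6
  [1] −1/48 = -1/48
S = 7/48
C² = P²·S² = 49/120 ; C = +0.639010

+0.639010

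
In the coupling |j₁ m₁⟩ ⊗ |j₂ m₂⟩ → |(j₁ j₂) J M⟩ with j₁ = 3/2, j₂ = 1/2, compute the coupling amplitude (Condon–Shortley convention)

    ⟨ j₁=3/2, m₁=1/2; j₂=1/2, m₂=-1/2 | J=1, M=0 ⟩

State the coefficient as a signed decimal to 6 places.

+√(1/2) = +0.707107

√[3·1!2!0!/4! · 2!1!0!1!1!1!] = √(1/2)
  +(−1)^0/∏(0,1,1,0,1,0)! = 1  (running 1)
⟨..|..⟩ = √(1/2)·(1) = +0.707107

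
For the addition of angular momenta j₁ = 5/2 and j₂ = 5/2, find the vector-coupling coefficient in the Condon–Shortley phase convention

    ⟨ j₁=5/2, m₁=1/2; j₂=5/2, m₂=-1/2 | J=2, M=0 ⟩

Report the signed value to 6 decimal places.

triangle: 3!*2!*2!/8! = 24/40320
(j±m)!: 3!*2!*2!*3!*2!*2! = 576
prefactor² = (2J+1)*Δ*N² = 12/7
  k=0: +1/(0!*3!*2!*2!*0!*0!) = 1/24
  k=1: −1/(1!*2!*1!*1!*1!*1!) = -1/2
  k=2: +1/(2!*1!*0!*0!*2!*2!) = 1/8
Σ = -1/3  ⇒  CG² = 12/7*(-1/3)² = 4/21
CG = −√(4/21) = -0.436436

-0.436436  (= −√(4/21))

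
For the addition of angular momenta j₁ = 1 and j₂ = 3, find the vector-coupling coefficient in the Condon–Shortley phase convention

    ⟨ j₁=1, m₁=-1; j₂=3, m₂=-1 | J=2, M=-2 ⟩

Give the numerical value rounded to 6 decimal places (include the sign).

j₁+j₂−J=2  J+j₁−j₂=0  J−j₁+j₂=4  j₁+j₂+J+1=7
(j₁±m₁, j₂±m₂, J±M) = (0,2,2,4,0,4)
P² = 768/7
sum k=2..2:
  [2] +1/48 = 1/48
S = 1/48
C² = P²·S² = 1/21 ; C = +0.218218

+0.218218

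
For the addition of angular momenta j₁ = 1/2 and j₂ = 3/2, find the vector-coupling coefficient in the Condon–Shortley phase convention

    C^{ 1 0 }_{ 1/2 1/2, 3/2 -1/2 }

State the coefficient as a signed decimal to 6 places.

+√(1/2) ≈ +0.707107

triangle: 1!×0!×2!/4! = 2/24
(j±m)!: 1!×0!×1!×2!×1!×1! = 2
prefactor² = (2J+1)×Δ×N² = 1/2
  k=0: +1/(0!×1!×0!×1!×0!×1!) = 1
Σ = 1  ⇒  CG² = 1/2×1² = 1/2
CG = +√(1/2) = +0.707107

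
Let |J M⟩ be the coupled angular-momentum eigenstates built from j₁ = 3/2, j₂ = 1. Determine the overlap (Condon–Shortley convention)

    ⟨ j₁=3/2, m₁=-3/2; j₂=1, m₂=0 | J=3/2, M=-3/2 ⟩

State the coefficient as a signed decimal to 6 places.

−√(3/5) ≈ -0.774597

triangle: 1!×2!×1!/5! = 2/120
(j±m)!: 0!×3!×1!×1!×0!×3! = 36
prefactor² = (2J+1)×Δ×N² = 12/5
  k=1: −1/(1!×0!×2!×0!×0!×1!) = -1/2
Σ = -1/2  ⇒  CG² = 12/5×(-1/2)² = 3/5
CG = −√(3/5) = -0.774597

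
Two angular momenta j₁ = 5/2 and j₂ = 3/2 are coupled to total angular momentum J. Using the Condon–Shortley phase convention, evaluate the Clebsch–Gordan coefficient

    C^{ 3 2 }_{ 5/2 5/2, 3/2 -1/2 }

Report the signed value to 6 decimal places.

+√(5/12) ≈ +0.645497

√[7·1!4!2!/8! · 5!0!1!2!5!1!] = √(240)
  +(−1)^0/∏(0,1,0,1,4,1)! = 1/24  (running 1/24)
⟨..|..⟩ = √(240)·(1/24) = +0.645497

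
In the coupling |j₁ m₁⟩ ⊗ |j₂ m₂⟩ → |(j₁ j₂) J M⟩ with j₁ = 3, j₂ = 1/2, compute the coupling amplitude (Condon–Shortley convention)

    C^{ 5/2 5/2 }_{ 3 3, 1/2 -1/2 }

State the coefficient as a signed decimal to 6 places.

+√(6/7) = +0.925820

j₁+j₂−J=1  J+j₁−j₂=5  J−j₁+j₂=0  j₁+j₂+J+1=7
(j₁±m₁, j₂±m₂, J±M) = (6,0,0,1,5,0)
P² = 86400/7
sum k=0..0:
  [0] +1/120 = 1/120
S = 1/120
C² = P²·S² = 6/7 ; C = +0.925820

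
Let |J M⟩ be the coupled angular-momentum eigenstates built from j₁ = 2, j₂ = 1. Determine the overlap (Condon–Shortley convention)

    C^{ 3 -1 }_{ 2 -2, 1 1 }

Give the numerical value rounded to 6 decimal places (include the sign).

√[7·0!4!2!/7! · 0!4!2!0!2!4!] = √(768/5)
  +(−1)^0/∏(0,0,4,2,0,0)! = 1/48  (running 1/48)
⟨..|..⟩ = √(768/5)·(1/48) = +0.258199

+√(1/15) = +0.258199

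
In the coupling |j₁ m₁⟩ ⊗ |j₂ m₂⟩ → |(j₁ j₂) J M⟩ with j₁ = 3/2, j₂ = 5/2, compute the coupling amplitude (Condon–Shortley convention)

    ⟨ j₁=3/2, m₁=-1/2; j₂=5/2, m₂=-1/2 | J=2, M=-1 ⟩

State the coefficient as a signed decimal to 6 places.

triangle: 2!*1!*3!/7! = 12/5040
(j±m)!: 1!*2!*2!*3!*1!*3! = 144
prefactor² = (2J+1)*Δ*N² = 12/7
  k=1: −1/(1!*1!*1!*1!*0!*2!) = -1/2
  k=2: +1/(2!*0!*0!*0!*1!*3!) = 1/12
Σ = -5/12  ⇒  CG² = 12/7*(-5/12)² = 25/84
CG = −√(25/84) = -0.545545

-0.545545  (= −√(25/84))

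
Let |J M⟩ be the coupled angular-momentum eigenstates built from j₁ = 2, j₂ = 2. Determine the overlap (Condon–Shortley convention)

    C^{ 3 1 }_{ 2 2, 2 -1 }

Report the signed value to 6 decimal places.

√[7·1!3!3!/8! · 4!0!1!3!4!2!] = √(216/5)
  +(−1)^0/∏(0,1,0,1,3,2)! = 1/12  (running 1/12)
⟨..|..⟩ = √(216/5)·(1/12) = +0.547723

+√(3/10) ≈ +0.547723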